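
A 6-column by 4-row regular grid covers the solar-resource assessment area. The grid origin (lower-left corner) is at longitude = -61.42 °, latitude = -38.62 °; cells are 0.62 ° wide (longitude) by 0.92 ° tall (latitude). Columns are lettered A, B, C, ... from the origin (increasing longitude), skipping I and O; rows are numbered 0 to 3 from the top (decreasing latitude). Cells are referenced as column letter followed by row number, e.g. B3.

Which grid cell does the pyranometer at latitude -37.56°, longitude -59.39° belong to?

D2

Column index: ⌊(-59.39 − -61.42) / 0.62⌋ = ⌊3.274⌋ = 3 → column D
Row offset from origin: ⌊(-37.56 − -38.62) / 0.92⌋ = ⌊1.152⌋ = 1 → row 2 (counted from top)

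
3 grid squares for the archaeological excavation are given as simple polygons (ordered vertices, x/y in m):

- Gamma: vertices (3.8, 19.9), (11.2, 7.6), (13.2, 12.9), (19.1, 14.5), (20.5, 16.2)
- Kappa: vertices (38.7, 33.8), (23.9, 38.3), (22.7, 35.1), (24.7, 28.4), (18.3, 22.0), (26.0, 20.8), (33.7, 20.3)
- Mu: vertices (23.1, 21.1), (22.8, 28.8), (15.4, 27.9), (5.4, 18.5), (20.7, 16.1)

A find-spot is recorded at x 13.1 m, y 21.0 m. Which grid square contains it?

Mu

Cast a ray rightward from (13.1, 21.0). For each polygon, the edges (by vertex number in listed order) whose endpoints lie on opposite sides of y = 21.0, where each meets that height, and whether that is right or left of the point:
Gamma: no edge straddles that height → 0 crossings.
Kappa: 5–6 at x≈24.72 (right), 7–1 at x≈33.96 (right) → 2 crossings.
Mu: 3–4 at x≈8.06 (left), 5–1 at x≈23.05 (right) → 1 crossing.
Only Mu has an odd count, so the point is inside Mu.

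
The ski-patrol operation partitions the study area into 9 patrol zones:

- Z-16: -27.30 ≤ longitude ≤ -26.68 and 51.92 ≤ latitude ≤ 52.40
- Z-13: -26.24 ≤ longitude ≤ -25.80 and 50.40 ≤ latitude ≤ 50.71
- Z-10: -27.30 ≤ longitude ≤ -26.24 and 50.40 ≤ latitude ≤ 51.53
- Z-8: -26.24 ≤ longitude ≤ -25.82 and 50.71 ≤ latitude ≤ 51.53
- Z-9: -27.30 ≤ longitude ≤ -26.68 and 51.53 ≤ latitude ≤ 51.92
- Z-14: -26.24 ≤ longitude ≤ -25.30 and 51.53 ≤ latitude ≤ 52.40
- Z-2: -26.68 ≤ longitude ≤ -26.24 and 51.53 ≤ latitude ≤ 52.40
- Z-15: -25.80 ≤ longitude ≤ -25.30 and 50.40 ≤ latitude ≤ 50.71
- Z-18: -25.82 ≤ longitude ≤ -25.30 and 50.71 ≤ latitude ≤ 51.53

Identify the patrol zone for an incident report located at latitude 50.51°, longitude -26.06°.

The point has longitude = -26.06 and latitude = 50.51.
Only Z-13 satisfies -26.24 ≤ longitude ≤ -25.80 and 50.40 ≤ latitude ≤ 50.71.

Z-13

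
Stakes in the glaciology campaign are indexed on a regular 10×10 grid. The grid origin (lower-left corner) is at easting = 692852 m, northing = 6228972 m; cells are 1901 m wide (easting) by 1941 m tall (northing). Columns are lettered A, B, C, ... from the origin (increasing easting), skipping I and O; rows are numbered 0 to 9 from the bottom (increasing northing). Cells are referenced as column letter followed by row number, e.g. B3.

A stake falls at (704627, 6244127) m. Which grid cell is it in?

Column index: ⌊(704627 − 692852) / 1901⌋ = ⌊6.194⌋ = 6 → column G
Row offset from origin: ⌊(6244127 − 6228972) / 1941⌋ = ⌊7.808⌋ = 7 → row 7

G7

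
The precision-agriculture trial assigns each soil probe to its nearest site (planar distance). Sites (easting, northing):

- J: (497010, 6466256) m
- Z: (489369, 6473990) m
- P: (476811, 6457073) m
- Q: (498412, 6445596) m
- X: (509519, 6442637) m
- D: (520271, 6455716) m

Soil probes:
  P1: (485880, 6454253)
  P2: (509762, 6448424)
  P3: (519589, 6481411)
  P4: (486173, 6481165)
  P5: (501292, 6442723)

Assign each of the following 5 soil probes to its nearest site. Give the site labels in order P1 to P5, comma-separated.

P1 → P (d²=90199161.00)
P2 → X (d²=33548418.00)
P3 → D (d²=660698149.00)
P4 → Z (d²=61695041.00)
P5 → Q (d²=16548529.00)

P, X, D, Z, Q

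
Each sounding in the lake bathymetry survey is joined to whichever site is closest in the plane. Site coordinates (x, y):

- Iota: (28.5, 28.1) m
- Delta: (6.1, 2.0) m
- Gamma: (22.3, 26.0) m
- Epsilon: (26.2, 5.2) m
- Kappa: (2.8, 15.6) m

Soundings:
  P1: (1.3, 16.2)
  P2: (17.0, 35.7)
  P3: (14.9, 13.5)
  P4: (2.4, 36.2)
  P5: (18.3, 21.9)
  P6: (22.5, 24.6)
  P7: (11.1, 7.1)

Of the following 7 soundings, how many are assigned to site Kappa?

3

P1 → Kappa
P2 → Gamma
P3 → Kappa
P4 → Kappa
P5 → Gamma
P6 → Gamma
P7 → Delta
3 of the 7 go to Kappa.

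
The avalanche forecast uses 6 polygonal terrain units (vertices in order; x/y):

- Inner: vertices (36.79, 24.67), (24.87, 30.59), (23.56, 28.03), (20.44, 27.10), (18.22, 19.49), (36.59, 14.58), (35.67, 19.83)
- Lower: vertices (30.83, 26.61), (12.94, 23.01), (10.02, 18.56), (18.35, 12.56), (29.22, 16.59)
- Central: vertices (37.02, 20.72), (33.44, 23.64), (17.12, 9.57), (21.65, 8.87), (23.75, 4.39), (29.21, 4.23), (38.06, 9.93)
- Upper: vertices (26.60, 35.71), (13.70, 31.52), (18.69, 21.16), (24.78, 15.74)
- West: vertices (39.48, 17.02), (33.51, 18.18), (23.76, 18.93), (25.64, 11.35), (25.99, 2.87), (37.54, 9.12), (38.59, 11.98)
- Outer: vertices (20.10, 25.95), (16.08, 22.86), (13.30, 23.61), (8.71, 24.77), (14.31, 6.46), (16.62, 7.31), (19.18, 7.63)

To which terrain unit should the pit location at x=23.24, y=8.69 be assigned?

Cast a ray rightward from (23.24, 8.69). For each polygon, the edges (by vertex number in listed order) whose endpoints lie on opposite sides of y = 8.69, where each meets that height, and whether that is right or left of the point:
Inner: no edge straddles that height → 0 crossings.
Lower: no edge straddles that height → 0 crossings.
Central: 4–5 at x≈21.734 (left), 6–7 at x≈36.135 (right) → 1 crossing.
Upper: no edge straddles that height → 0 crossings.
West: 4–5 at x≈25.750 (right), 5–6 at x≈36.745 (right) → 2 crossings.
Outer: 4–5 at x≈13.628 (left), 7–1 at x≈19.233 (left) → 0 crossings.
Only Central has an odd count, so the point is inside Central.

Central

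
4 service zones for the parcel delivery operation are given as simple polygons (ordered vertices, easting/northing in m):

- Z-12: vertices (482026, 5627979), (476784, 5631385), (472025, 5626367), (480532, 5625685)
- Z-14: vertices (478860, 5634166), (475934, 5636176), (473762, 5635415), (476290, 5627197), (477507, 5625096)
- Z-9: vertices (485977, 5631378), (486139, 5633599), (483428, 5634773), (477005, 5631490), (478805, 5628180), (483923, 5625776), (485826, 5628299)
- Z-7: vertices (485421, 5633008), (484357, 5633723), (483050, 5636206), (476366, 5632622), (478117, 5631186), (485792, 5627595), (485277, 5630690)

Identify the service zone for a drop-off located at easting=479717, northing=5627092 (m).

Cast a ray rightward from (479717, 5627092). For each polygon, the edges (by vertex number in listed order) whose endpoints lie on opposite sides of northing = 5627092, where each meets that height, and whether that is right or left of the point:
Z-12: 2–3 at easting≈472712.6 (left), 4–1 at easting≈481448.3 (right) → 1 crossing.
Z-14: 4–5 at easting≈476350.8 (left), 5–1 at easting≈477804.7 (left) → 0 crossings.
Z-9: 5–6 at easting≈481121.3 (right), 6–7 at easting≈484915.6 (right) → 2 crossings.
Z-7: no edge straddles that height → 0 crossings.
Only Z-12 has an odd count, so the point is inside Z-12.

Z-12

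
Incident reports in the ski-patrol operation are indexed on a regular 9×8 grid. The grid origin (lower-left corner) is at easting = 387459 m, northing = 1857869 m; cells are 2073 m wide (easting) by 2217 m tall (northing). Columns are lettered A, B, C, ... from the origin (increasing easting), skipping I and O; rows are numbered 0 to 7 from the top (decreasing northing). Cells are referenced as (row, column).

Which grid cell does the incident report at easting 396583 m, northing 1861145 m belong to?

Column index: ⌊(396583 − 387459) / 2073⌋ = ⌊4.401⌋ = 4 → column E
Row offset from origin: ⌊(1861145 − 1857869) / 2217⌋ = ⌊1.478⌋ = 1 → row 6 (counted from top)

(6, E)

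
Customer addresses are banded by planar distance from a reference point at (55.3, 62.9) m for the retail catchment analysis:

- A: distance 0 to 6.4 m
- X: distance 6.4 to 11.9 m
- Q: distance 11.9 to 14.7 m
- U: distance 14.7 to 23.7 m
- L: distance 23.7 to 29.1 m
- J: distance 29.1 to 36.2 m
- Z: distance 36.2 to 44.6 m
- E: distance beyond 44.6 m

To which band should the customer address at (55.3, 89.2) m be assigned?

L

Distance = √((55.3−55.3)² + (89.2−62.9)²) = √(0.000 + 691.690) = 26.300 m.
23.7 ≤ 26.300 < 29.1 → L.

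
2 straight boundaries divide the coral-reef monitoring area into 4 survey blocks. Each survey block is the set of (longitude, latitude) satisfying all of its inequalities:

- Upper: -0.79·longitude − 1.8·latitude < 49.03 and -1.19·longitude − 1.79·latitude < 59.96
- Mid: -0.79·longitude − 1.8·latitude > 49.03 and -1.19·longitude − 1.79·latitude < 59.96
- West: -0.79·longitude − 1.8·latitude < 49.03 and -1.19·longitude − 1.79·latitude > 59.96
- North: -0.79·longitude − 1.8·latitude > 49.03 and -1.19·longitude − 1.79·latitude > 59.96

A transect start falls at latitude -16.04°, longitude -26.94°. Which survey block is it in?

-0.79·-26.94 − 1.8·-16.04 = 50.155, which is > 49.03
-1.19·-26.94 − 1.79·-16.04 = 60.770, which is > 59.96
This sign pattern matches North.

North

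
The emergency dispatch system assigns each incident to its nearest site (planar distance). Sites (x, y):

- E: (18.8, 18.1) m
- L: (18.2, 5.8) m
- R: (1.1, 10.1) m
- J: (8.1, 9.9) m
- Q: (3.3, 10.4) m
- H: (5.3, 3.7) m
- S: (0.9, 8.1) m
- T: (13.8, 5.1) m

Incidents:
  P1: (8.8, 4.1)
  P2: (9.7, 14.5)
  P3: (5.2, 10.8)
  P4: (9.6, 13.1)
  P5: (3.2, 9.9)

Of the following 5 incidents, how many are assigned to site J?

2

P1 → H
P2 → J
P3 → Q
P4 → J
P5 → Q
2 of the 5 go to J.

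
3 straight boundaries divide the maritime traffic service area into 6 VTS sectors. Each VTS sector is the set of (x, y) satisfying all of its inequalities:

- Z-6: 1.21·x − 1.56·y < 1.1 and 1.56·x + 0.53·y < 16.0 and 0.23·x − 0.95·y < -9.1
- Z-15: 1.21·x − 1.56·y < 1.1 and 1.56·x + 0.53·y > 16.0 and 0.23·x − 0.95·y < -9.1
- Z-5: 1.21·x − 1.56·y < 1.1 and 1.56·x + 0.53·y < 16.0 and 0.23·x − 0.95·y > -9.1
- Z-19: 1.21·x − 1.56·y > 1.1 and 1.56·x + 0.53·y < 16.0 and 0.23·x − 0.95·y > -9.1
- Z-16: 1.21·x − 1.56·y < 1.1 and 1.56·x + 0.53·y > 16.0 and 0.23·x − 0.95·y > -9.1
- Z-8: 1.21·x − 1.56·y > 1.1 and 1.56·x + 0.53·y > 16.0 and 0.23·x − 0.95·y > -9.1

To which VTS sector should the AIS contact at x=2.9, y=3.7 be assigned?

1.21·2.9 − 1.56·3.7 = -2.263, which is < 1.1
1.56·2.9 + 0.53·3.7 = 6.485, which is < 16.0
0.23·2.9 − 0.95·3.7 = -2.848, which is > -9.1
This sign pattern matches Z-5.

Z-5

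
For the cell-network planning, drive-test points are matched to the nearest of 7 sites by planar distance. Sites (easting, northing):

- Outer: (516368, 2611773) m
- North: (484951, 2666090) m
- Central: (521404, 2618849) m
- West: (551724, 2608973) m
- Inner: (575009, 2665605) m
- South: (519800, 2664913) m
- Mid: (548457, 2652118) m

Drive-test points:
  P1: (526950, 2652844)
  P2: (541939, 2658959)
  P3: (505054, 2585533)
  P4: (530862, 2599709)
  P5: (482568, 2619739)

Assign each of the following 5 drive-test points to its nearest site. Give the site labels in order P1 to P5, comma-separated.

P1 → South (d²=196783261.00)
P2 → Mid (d²=89283605.00)
P3 → Outer (d²=816544196.00)
P4 → Outer (d²=355616132.00)
P5 → Outer (d²=1205897156.00)

South, Mid, Outer, Outer, Outer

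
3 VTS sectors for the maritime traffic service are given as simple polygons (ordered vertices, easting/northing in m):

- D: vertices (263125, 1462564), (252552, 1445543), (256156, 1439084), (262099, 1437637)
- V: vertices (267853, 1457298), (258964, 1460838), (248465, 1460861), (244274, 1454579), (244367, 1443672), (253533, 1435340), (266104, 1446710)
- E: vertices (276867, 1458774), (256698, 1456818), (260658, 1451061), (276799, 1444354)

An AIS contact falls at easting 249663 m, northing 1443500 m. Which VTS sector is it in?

Cast a ray rightward from (249663, 1443500). For each polygon, the edges (by vertex number in listed order) whose endpoints lie on opposite sides of northing = 1443500, where each meets that height, and whether that is right or left of the point:
D: 2–3 at easting≈253692.0 (right), 4–1 at easting≈262340.3 (right) → 2 crossings.
V: 5–6 at easting≈244556.2 (left), 6–7 at easting≈262554.9 (right) → 1 crossing.
E: no edge straddles that height → 0 crossings.
Only V has an odd count, so the point is inside V.

V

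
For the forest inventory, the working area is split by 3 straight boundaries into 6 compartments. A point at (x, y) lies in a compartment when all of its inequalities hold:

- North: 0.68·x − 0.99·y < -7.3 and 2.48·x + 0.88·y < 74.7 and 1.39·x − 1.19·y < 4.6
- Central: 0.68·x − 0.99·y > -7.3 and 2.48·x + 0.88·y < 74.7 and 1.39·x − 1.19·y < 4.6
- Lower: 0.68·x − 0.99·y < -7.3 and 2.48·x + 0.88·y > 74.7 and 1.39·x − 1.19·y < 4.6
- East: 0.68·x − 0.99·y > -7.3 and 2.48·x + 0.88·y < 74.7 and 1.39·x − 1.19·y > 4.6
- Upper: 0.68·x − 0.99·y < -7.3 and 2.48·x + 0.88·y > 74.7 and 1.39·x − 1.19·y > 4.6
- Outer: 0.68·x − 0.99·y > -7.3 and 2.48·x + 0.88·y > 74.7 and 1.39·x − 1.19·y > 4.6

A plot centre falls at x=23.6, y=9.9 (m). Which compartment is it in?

East

0.68·23.6 − 0.99·9.9 = 6.247, which is > -7.3
2.48·23.6 + 0.88·9.9 = 67.240, which is < 74.7
1.39·23.6 − 1.19·9.9 = 21.023, which is > 4.6
This sign pattern matches East.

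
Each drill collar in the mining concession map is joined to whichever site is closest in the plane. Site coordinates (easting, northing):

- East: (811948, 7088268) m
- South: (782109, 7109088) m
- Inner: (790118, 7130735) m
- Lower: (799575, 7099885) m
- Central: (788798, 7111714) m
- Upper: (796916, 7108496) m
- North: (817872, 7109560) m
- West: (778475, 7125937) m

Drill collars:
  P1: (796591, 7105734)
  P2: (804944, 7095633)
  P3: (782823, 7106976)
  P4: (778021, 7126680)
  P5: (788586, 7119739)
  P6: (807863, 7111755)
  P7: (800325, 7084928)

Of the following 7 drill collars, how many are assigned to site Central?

1

P1 → Upper
P2 → Lower
P3 → South
P4 → West
P5 → Central
P6 → North
P7 → East
1 of the 7 goes to Central.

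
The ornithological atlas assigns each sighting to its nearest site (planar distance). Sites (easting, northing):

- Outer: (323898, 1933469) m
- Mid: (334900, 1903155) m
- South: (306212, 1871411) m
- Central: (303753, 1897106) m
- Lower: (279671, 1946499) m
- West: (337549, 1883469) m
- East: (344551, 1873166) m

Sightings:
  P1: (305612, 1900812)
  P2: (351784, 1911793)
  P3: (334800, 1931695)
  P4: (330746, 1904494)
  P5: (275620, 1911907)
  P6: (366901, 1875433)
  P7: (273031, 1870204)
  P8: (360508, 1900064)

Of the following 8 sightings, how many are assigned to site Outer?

P1 → Central
P2 → Mid
P3 → Outer
P4 → Mid
P5 → Central
P6 → East
P7 → South
P8 → Mid
1 of the 8 goes to Outer.

1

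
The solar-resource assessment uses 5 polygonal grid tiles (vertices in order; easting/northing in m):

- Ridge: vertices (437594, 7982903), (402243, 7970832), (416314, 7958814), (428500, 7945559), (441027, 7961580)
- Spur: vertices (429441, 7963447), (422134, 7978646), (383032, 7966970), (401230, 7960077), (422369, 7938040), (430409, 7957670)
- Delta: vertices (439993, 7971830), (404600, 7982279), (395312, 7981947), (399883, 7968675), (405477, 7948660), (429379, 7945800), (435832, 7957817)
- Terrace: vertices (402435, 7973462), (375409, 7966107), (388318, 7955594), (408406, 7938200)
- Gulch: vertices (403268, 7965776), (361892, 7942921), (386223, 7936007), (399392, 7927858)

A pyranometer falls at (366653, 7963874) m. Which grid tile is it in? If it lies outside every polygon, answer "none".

Cast a ray rightward from (366653, 7963874). For each polygon, the edges (by vertex number in listed order) whose endpoints lie on opposite sides of northing = 7963874, where each meets that height, and whether that is right or left of the point:
Ridge: 2–3 at easting≈410389.6 (right), 5–1 at easting≈440657.7 (right) → 2 crossings.
Spur: 1–2 at easting≈429235.7 (right), 3–4 at easting≈391205.7 (right) → 2 crossings.
Delta: 4–5 at easting≈401224.8 (right), 7–1 at easting≈437630.6 (right) → 2 crossings.
Terrace: 2–3 at easting≈378150.9 (right), 4–1 at easting≈404058.6 (right) → 2 crossings.
Gulch: 1–2 at easting≈399824.7 (right), 4–1 at easting≈403073.6 (right) → 2 crossings.
All counts are even, so the point lies outside every listed polygon.

none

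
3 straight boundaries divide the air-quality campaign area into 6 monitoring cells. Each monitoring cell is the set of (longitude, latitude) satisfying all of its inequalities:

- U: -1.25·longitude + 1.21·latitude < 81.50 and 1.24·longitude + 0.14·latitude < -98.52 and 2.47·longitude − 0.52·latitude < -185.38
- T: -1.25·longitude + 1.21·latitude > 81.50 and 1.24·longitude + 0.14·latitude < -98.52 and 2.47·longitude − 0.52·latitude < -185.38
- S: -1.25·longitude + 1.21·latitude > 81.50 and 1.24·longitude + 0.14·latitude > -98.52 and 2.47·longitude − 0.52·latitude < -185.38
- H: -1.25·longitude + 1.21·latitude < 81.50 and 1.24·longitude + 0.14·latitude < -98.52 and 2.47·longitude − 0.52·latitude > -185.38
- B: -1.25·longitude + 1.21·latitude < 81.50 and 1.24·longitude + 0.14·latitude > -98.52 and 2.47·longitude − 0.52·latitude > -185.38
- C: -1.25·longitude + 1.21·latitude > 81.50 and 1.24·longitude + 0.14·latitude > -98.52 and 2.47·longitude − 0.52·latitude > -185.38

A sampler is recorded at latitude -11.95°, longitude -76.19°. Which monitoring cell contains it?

-1.25·-76.19 + 1.21·-11.95 = 80.778, which is < 81.50
1.24·-76.19 + 0.14·-11.95 = -96.149, which is > -98.52
2.47·-76.19 − 0.52·-11.95 = -181.975, which is > -185.38
This sign pattern matches B.

B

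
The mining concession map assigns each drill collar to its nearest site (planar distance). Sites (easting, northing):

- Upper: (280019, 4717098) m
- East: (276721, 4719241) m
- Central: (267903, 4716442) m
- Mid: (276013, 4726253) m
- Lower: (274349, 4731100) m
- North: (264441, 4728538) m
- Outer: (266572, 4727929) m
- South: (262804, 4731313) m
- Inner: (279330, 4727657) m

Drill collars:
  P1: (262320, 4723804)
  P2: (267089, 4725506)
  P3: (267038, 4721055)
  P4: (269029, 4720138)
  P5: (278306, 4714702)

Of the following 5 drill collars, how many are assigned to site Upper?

P1 → North
P2 → Outer
P3 → Central
P4 → Central
P5 → Upper
1 of the 5 goes to Upper.

1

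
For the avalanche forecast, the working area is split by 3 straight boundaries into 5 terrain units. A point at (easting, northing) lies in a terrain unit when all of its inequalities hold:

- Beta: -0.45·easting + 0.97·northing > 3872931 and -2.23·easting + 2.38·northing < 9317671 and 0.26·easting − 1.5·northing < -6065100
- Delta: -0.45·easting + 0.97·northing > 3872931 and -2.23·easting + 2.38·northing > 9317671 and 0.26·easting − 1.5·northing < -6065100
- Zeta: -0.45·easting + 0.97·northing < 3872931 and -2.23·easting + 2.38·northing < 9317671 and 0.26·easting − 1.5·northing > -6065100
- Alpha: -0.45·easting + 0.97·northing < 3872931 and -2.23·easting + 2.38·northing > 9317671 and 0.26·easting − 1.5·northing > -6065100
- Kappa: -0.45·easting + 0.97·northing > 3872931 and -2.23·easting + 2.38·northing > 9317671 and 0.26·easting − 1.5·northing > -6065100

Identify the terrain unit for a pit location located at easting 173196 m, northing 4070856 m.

-0.45·173196 + 0.97·4070856 = 3870792.120, which is < 3872931
-2.23·173196 + 2.38·4070856 = 9302410.200, which is < 9317671
0.26·173196 − 1.5·4070856 = -6061253.040, which is > -6065100
This sign pattern matches Zeta.

Zeta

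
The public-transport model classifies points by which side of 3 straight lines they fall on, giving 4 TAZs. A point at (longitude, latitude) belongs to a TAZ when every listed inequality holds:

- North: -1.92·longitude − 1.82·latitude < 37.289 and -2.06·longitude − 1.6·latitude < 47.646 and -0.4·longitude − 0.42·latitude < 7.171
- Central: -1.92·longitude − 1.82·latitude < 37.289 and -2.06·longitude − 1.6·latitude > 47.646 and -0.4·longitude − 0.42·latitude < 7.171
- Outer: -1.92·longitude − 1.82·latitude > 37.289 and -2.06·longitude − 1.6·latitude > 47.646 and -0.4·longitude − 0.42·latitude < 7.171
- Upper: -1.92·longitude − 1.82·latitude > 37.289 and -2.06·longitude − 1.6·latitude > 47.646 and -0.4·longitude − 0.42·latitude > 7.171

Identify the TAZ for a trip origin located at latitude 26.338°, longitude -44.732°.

-1.92·-44.732 − 1.82·26.338 = 37.950, which is > 37.289
-2.06·-44.732 − 1.6·26.338 = 50.007, which is > 47.646
-0.4·-44.732 − 0.42·26.338 = 6.831, which is < 7.171
This sign pattern matches Outer.

Outer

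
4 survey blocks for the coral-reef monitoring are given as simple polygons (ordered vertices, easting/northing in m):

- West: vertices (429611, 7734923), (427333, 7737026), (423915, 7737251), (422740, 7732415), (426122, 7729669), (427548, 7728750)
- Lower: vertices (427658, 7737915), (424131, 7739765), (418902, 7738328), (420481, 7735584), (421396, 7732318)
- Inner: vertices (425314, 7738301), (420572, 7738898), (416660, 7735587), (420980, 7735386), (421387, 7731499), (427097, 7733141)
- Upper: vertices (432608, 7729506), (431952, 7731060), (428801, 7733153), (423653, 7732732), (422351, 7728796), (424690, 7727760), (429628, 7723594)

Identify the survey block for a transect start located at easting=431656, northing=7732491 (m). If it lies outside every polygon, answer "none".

Cast a ray rightward from (431656, 7732491). For each polygon, the edges (by vertex number in listed order) whose endpoints lie on opposite sides of northing = 7732491, where each meets that height, and whether that is right or left of the point:
West: 3–4 at easting≈422758.5 (left), 6–1 at easting≈428798.2 (left) → 0 crossings.
Lower: 4–5 at easting≈421347.5 (left), 5–1 at easting≈421589.6 (left) → 0 crossings.
Inner: 4–5 at easting≈421283.1 (left), 5–6 at easting≈424836.6 (left) → 0 crossings.
Upper: 2–3 at easting≈429797.6 (left), 4–5 at easting≈423573.3 (left) → 0 crossings.
All counts are even, so the point lies outside every listed polygon.

none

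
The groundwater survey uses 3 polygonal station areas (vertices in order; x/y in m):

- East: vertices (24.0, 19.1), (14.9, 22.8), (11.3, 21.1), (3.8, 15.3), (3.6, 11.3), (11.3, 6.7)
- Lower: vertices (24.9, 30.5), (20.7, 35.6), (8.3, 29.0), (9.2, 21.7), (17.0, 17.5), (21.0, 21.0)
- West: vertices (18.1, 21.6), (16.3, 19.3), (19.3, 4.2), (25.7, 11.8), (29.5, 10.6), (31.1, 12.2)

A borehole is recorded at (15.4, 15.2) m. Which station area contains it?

Cast a ray rightward from (15.4, 15.2). For each polygon, the edges (by vertex number in listed order) whose endpoints lie on opposite sides of y = 15.2, where each meets that height, and whether that is right or left of the point:
East: 4–5 at x≈3.79 (left), 6–1 at x≈20.01 (right) → 1 crossing.
Lower: no edge straddles that height → 0 crossings.
West: 2–3 at x≈17.11 (right), 6–1 at x≈26.95 (right) → 2 crossings.
Only East has an odd count, so the point is inside East.

East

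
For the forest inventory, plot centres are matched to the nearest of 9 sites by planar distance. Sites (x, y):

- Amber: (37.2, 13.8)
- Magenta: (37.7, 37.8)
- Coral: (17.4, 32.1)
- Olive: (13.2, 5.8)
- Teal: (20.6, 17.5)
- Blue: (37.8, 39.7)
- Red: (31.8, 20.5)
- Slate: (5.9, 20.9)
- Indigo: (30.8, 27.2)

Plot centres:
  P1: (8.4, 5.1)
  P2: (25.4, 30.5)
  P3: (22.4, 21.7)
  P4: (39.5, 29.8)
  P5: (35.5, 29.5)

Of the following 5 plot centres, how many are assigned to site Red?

P1 → Olive
P2 → Indigo
P3 → Teal
P4 → Magenta
P5 → Indigo
0 of the 5 go to Red.

0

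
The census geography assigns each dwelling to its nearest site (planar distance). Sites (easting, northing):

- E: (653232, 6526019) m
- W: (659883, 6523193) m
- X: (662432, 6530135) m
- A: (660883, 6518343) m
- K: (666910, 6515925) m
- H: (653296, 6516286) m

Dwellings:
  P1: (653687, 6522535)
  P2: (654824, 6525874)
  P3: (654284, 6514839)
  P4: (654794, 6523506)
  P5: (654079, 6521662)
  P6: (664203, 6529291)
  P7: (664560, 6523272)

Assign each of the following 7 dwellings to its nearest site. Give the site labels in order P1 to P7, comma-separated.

E, E, H, E, E, X, W

P1 → E (d²=12345281.00)
P2 → E (d²=2555489.00)
P3 → H (d²=3069953.00)
P4 → E (d²=8755013.00)
P5 → E (d²=19700858.00)
P6 → X (d²=3848777.00)
P7 → W (d²=21880570.00)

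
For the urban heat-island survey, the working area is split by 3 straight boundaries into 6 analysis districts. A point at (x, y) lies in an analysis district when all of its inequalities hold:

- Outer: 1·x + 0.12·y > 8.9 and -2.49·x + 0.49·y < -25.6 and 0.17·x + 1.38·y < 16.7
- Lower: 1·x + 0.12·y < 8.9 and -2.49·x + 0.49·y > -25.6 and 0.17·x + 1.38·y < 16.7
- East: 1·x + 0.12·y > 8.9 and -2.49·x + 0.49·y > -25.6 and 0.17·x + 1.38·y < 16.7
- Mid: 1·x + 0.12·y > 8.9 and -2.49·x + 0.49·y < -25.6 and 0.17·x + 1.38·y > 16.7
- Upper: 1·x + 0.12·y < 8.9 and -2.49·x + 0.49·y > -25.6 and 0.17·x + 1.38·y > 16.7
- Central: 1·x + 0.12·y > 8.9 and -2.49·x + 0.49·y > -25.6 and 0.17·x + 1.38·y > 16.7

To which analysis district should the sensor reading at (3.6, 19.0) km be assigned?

Upper

1·3.6 + 0.12·19.0 = 5.880, which is < 8.9
-2.49·3.6 + 0.49·19.0 = 0.346, which is > -25.6
0.17·3.6 + 1.38·19.0 = 26.832, which is > 16.7
This sign pattern matches Upper.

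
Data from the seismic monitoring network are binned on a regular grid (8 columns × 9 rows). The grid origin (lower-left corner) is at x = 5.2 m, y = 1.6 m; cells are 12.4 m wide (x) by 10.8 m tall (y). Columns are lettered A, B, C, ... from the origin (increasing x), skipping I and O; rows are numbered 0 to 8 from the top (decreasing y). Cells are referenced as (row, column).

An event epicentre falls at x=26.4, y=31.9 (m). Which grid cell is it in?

(6, B)

Column index: ⌊(26.4 − 5.2) / 12.4⌋ = ⌊1.710⌋ = 1 → column B
Row offset from origin: ⌊(31.9 − 1.6) / 10.8⌋ = ⌊2.806⌋ = 2 → row 6 (counted from top)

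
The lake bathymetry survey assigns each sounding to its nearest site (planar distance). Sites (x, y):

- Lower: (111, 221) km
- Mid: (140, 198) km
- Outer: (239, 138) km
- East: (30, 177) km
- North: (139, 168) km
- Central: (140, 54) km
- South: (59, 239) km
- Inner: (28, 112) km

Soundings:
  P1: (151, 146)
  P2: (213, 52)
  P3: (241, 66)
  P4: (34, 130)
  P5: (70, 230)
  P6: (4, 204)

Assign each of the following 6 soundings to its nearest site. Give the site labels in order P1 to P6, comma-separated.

P1 → North (d²=628.00)
P2 → Central (d²=5333.00)
P3 → Outer (d²=5188.00)
P4 → Inner (d²=360.00)
P5 → South (d²=202.00)
P6 → East (d²=1405.00)

North, Central, Outer, Inner, South, East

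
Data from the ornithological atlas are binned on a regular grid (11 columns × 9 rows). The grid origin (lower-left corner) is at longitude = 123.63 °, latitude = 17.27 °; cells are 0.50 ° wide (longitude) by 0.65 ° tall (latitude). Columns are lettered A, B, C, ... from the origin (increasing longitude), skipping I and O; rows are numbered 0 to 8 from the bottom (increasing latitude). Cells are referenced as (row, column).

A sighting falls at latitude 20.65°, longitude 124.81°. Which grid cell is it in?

Column index: ⌊(124.81 − 123.63) / 0.50⌋ = ⌊2.360⌋ = 2 → column C
Row offset from origin: ⌊(20.65 − 17.27) / 0.65⌋ = ⌊5.200⌋ = 5 → row 5

(5, C)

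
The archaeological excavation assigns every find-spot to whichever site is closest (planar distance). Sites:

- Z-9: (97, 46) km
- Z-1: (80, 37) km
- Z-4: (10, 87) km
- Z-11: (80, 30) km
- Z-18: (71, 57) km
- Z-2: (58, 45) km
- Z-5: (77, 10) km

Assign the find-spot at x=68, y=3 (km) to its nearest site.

Squared distances to each site:
Z-9: 2690.000; Z-1: 1300.000; Z-4: 10420.000; Z-11: 873.000; Z-18: 2925.000; Z-2: 1864.000; Z-5: 130.000.
Minimum at Z-5.

Z-5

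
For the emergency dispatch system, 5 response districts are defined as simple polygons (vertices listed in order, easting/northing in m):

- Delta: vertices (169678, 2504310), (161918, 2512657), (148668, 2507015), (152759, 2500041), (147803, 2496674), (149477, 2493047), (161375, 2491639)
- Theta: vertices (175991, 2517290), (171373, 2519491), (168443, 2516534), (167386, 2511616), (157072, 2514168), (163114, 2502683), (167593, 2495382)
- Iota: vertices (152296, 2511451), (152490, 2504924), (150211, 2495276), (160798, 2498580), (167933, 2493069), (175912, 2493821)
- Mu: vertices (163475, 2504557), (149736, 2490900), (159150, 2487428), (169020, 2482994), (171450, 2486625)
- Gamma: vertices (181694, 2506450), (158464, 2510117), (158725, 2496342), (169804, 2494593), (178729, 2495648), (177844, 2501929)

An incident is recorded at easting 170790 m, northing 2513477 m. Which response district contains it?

Cast a ray rightward from (170790, 2513477). For each polygon, the edges (by vertex number in listed order) whose endpoints lie on opposite sides of northing = 2513477, where each meets that height, and whether that is right or left of the point:
Delta: no edge straddles that height → 0 crossings.
Theta: 3–4 at easting≈167786.0 (left), 4–5 at easting≈159864.7 (left), 5–6 at easting≈157435.5 (left), 7–1 at easting≈174529.4 (right) → 1 crossing.
Iota: no edge straddles that height → 0 crossings.
Mu: no edge straddles that height → 0 crossings.
Gamma: no edge straddles that height → 0 crossings.
Only Theta has an odd count, so the point is inside Theta.

Theta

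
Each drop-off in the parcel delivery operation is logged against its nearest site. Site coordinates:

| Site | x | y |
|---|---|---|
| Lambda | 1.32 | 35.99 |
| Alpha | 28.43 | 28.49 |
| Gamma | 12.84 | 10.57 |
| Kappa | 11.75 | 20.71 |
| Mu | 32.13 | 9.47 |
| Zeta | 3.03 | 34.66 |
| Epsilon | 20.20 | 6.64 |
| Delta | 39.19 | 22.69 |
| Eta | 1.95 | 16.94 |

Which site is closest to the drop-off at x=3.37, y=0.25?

Squared distances to each site:
Lambda: 1281.550; Alpha: 1425.501; Gamma: 196.183; Kappa: 488.836; Mu: 912.146; Zeta: 1184.164; Epsilon: 324.081; Delta: 1786.626; Eta: 280.572.
Minimum at Gamma.

Gamma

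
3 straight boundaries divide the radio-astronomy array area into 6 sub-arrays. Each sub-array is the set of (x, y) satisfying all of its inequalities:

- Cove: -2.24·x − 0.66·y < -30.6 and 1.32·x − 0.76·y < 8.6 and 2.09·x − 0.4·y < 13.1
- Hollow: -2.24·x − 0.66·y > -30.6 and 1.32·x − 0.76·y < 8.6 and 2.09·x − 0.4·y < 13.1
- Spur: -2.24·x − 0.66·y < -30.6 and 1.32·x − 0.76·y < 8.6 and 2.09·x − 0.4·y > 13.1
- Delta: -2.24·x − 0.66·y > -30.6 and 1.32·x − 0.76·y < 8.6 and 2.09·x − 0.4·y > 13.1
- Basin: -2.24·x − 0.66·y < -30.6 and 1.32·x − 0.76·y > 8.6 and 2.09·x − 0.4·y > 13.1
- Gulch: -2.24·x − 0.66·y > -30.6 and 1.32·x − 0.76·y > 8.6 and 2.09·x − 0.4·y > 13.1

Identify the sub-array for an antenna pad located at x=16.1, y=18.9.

-2.24·16.1 − 0.66·18.9 = -48.538, which is < -30.6
1.32·16.1 − 0.76·18.9 = 6.888, which is < 8.6
2.09·16.1 − 0.4·18.9 = 26.089, which is > 13.1
This sign pattern matches Spur.

Spur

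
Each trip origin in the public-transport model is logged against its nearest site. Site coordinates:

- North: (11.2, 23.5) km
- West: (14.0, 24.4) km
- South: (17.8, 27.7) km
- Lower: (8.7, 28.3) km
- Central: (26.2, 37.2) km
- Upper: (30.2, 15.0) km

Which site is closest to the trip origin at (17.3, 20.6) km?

Squared distances to each site:
North: 45.620; West: 25.330; South: 50.660; Lower: 133.250; Central: 354.770; Upper: 197.770.
Minimum at West.

West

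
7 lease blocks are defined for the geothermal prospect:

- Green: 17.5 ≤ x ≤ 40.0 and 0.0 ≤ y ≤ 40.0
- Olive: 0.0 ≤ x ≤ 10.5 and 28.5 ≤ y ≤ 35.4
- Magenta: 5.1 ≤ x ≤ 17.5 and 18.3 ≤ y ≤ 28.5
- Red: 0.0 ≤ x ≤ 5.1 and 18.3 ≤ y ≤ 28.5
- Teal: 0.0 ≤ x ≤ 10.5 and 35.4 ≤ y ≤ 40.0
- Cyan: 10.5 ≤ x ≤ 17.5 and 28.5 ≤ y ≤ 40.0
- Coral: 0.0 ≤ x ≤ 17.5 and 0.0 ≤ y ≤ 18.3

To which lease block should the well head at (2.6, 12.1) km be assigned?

Coral

The point has x = 2.6 and y = 12.1.
Only Coral satisfies 0.0 ≤ x ≤ 17.5 and 0.0 ≤ y ≤ 18.3.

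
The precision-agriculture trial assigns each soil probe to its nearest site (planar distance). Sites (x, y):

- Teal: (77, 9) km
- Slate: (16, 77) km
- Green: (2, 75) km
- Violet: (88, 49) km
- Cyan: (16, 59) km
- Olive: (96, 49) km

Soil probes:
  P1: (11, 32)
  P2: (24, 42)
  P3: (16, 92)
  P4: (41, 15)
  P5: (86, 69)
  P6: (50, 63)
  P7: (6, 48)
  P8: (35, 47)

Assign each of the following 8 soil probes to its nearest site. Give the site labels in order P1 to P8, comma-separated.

Cyan, Cyan, Slate, Teal, Violet, Cyan, Cyan, Cyan

P1 → Cyan (d²=754.00)
P2 → Cyan (d²=353.00)
P3 → Slate (d²=225.00)
P4 → Teal (d²=1332.00)
P5 → Violet (d²=404.00)
P6 → Cyan (d²=1172.00)
P7 → Cyan (d²=221.00)
P8 → Cyan (d²=505.00)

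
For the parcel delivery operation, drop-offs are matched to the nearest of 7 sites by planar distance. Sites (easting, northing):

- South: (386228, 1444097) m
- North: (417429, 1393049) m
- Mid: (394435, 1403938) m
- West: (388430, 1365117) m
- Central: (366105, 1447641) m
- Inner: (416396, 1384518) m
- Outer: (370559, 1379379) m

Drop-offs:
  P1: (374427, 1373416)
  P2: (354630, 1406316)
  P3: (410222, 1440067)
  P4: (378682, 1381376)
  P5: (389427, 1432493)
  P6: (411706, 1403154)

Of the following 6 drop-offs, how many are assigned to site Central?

P1 → Outer
P2 → Outer
P3 → South
P4 → Outer
P5 → South
P6 → North
0 of the 6 go to Central.

0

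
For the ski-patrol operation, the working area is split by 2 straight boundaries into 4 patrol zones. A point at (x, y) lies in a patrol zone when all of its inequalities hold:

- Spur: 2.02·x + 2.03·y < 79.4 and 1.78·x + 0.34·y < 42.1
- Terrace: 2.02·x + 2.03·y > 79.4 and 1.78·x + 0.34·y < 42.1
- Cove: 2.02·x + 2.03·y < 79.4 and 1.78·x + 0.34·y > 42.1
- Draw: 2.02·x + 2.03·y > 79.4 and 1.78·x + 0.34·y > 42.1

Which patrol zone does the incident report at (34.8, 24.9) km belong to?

Draw

2.02·34.8 + 2.03·24.9 = 120.843, which is > 79.4
1.78·34.8 + 0.34·24.9 = 70.410, which is > 42.1
This sign pattern matches Draw.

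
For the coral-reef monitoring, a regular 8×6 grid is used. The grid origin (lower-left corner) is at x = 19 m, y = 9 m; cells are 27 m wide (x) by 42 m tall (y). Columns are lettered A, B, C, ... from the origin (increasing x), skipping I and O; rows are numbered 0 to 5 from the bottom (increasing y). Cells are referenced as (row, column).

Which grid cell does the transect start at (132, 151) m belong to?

Column index: ⌊(132 − 19) / 27⌋ = ⌊4.185⌋ = 4 → column E
Row offset from origin: ⌊(151 − 9) / 42⌋ = ⌊3.381⌋ = 3 → row 3

(3, E)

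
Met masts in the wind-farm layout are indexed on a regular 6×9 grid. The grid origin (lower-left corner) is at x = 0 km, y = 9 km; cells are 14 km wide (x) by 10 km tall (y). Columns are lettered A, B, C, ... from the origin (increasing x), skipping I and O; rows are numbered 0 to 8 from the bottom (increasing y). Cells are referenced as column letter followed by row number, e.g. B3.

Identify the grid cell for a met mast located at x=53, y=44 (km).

D3

Column index: ⌊(53 − 0) / 14⌋ = ⌊3.786⌋ = 3 → column D
Row offset from origin: ⌊(44 − 9) / 10⌋ = ⌊3.500⌋ = 3 → row 3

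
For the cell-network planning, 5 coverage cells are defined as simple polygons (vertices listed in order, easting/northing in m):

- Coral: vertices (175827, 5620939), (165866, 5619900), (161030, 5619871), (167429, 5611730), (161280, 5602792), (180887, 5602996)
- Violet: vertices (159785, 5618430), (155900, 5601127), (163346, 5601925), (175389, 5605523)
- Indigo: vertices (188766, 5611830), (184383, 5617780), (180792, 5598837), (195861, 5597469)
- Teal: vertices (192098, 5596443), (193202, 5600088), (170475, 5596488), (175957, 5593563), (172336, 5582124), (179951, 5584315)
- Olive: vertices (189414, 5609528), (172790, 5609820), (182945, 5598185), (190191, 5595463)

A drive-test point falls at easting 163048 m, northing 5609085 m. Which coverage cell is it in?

Cast a ray rightward from (163048, 5609085). For each polygon, the edges (by vertex number in listed order) whose endpoints lie on opposite sides of northing = 5609085, where each meets that height, and whether that is right or left of the point:
Coral: 4–5 at easting≈165609.3 (right), 6–1 at easting≈179169.9 (right) → 2 crossings.
Violet: 1–2 at easting≈157686.8 (left), 4–1 at easting≈171082.7 (right) → 1 crossing.
Indigo: 2–3 at easting≈182734.7 (right), 4–1 at easting≈190122.2 (right) → 2 crossings.
Teal: no edge straddles that height → 0 crossings.
Olive: 2–3 at easting≈173431.5 (right), 4–1 at easting≈189438.5 (right) → 2 crossings.
Only Violet has an odd count, so the point is inside Violet.

Violet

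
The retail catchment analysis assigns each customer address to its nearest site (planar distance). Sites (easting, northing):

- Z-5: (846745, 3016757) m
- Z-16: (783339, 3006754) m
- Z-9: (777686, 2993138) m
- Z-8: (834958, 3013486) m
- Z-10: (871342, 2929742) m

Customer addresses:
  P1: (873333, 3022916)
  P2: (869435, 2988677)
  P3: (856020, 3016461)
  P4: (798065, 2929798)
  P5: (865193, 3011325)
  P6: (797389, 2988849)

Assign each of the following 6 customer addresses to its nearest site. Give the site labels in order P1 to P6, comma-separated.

P1 → Z-5 (d²=744855025.00)
P2 → Z-5 (d²=1303322500.00)
P3 → Z-5 (d²=86113241.00)
P4 → Z-9 (d²=4427259241.00)
P5 → Z-5 (d²=369835328.00)
P6 → Z-9 (d²=406603730.00)

Z-5, Z-5, Z-5, Z-9, Z-5, Z-9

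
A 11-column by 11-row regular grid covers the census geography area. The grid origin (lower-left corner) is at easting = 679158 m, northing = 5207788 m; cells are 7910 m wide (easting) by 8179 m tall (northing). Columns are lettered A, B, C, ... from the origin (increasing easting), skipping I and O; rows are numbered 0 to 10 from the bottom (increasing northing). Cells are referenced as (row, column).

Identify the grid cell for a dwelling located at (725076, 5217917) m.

(1, F)

Column index: ⌊(725076 − 679158) / 7910⌋ = ⌊5.805⌋ = 5 → column F
Row offset from origin: ⌊(5217917 − 5207788) / 8179⌋ = ⌊1.238⌋ = 1 → row 1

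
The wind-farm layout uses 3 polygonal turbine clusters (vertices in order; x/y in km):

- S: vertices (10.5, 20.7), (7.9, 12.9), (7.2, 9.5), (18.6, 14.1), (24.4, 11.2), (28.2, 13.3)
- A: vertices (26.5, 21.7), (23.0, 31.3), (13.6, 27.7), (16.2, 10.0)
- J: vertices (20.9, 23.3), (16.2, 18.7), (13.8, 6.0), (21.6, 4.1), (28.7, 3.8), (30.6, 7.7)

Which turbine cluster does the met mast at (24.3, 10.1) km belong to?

J

Cast a ray rightward from (24.3, 10.1). For each polygon, the edges (by vertex number in listed order) whose endpoints lie on opposite sides of y = 10.1, where each meets that height, and whether that is right or left of the point:
S: 2–3 at x≈7.32 (left), 3–4 at x≈8.69 (left) → 0 crossings.
A: 3–4 at x≈16.19 (left), 4–1 at x≈16.29 (left) → 0 crossings.
J: 2–3 at x≈14.57 (left), 6–1 at x≈29.11 (right) → 1 crossing.
Only J has an odd count, so the point is inside J.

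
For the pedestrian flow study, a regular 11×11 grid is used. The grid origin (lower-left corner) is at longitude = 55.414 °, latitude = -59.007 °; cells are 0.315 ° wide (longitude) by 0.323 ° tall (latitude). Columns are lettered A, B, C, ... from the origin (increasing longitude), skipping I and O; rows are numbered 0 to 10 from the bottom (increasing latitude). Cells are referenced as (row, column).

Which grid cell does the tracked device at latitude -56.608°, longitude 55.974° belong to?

Column index: ⌊(55.974 − 55.414) / 0.315⌋ = ⌊1.778⌋ = 1 → column B
Row offset from origin: ⌊(-56.608 − -59.007) / 0.323⌋ = ⌊7.427⌋ = 7 → row 7

(7, B)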